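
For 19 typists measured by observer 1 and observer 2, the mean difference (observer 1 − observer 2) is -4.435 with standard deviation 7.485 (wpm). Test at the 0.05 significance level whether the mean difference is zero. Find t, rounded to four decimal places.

-2.5827

H0: μ_d = 0; H1: μ_d ≠ 0 (paired t-test on the differences, two-sided).
t = d̄/(s_d/√n) = -4.435/(7.485/√19) = -2.5827
df = n − 1 = 18
Two-sided p-value ≈ 0.0188
Since p ≈ 0.0188 < α = 0.05, reject H0; the data support H1.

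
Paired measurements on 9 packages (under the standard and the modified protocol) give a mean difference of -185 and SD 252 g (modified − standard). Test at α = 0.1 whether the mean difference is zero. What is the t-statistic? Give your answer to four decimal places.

-2.2024

H0: μ_d = 0; H1: μ_d ≠ 0 (paired t-test on the differences, two-sided).
t = d̄/(s_d/√n) = -185/(252/√9) = -2.2024
df = n − 1 = 8
Two-sided p-value ≈ 0.0588
Since p ≈ 0.0588 < α = 0.1, reject H0; the evidence is statistically significant.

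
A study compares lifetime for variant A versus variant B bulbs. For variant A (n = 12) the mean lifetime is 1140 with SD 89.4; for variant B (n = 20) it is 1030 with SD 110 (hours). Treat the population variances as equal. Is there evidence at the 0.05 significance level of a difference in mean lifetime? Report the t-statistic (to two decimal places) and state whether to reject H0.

Let group 1 = variant A, group 2 = variant B. H0: μ_1 = μ_2; H1: μ_1 ≠ μ_2 (two-sample pooled-variance t-test, two-sided).
s_p² = [(12−1)·89.4² + (20−1)·110²]/(12+20−2) = 10593.9
t = (1140 − 1030)/√[10593.9·(1/12 + 1/20)] = 2.93
df = n₁ + n₂ − 2 = 30
Two-sided p-value ≈ 0.0065
Since p ≈ 0.0065 < α = 0.05, reject H0; the data support H1.

t = 2.93; reject H0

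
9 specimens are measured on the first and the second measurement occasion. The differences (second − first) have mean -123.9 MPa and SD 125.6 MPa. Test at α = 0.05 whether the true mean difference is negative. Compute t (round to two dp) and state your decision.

H0: μ_d = 0; H1: μ_d < 0 (paired t-test on the differences, left-tailed).
t = d̄/(s_d/√n) = -123.9/(125.6/√9) = -2.96
df = n − 1 = 8
p-value = P(T ≤ -2.96) ≈ 0.009
Since p ≈ 0.009 < α = 0.05, reject H0; the evidence is statistically significant.

t = -2.96; reject H0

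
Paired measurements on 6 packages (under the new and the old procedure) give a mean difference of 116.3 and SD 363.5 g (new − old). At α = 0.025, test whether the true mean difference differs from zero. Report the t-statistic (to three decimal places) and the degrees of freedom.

t = 0.784, df = 5

H0: μ_d = 0; H1: μ_d ≠ 0 (paired t-test on the differences, two-sided).
t = d̄/(s_d/√n) = 116.3/(363.5/√6) = 0.784
df = n − 1 = 5
Two-sided p-value ≈ 0.4687
Since p ≈ 0.4687 > α = 0.025, fail to reject H0; the data do not provide sufficient evidence against H0.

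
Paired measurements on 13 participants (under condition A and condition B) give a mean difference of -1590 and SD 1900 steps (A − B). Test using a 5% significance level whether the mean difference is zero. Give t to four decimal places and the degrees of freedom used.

t = -3.0173, df = 12

H0: μ_d = 0; H1: μ_d ≠ 0 (paired t-test on the differences, two-sided).
t = d̄/(s_d/√n) = -1590/(1900/√13) = -3.0173
df = n − 1 = 12
Two-sided p-value ≈ 0.0107
Since p ≈ 0.0107 < α = 0.05, reject H0; the evidence is statistically significant.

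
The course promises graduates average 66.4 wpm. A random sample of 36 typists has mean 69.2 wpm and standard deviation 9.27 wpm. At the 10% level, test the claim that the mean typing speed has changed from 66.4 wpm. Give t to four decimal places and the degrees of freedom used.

H0: μ = 66.4; H1: μ ≠ 66.4 (one-sample t-test, two-sided).
t = (x̄ − μ₀)/(s/√n) = (69.2 − 66.4)/(9.27/√36) = 1.8123
df = n − 1 = 35
Two-sided p-value ≈ 0.0785
Since p ≈ 0.0785 < α = 0.1, reject H0; the evidence is statistically significant.

t = 1.8123, df = 35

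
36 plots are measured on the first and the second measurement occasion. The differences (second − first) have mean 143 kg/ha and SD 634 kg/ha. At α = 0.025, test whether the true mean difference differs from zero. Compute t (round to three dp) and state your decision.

H0: μ_d = 0; H1: μ_d ≠ 0 (paired t-test on the differences, two-sided).
t = d̄/(s_d/√n) = 143/(634/√36) = 1.353
df = n − 1 = 35
Two-sided p-value ≈ 0.185
Since p ≈ 0.185 > α = 0.025, fail to reject H0; the data do not provide sufficient evidence against H0.

t = 1.353; fail to reject H0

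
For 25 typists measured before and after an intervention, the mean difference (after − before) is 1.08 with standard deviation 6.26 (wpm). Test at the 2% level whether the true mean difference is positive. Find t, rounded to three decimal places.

0.863

H0: μ_d = 0; H1: μ_d > 0 (paired t-test on the differences, right-tailed).
t = d̄/(s_d/√n) = 1.08/(6.26/√25) = 0.863
df = n − 1 = 24
p-value = P(T ≥ 0.863) ≈ 0.198
Since p ≈ 0.198 > α = 0.02, fail to reject H0; the evidence is not statistically significant.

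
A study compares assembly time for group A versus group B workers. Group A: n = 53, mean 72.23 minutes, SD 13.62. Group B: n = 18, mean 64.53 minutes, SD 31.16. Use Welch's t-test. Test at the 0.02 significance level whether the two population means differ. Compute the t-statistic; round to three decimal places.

1.016

Let group 1 = group A, group 2 = group B. H0: μ_1 = μ_2; H1: μ_1 ≠ μ_2 (Welch's two-sample t-test, two-sided).
t = (x̄_1 − x̄_2)/√(s_1²/n_1 + s_2²/n_2) = (72.23 − 64.53)/√(13.62²/53 + 31.16²/18) = 1.016
Welch–Satterthwaite df ≈ 19.25
Two-sided p-value ≈ 0.322
Since p ≈ 0.322 > α = 0.02, fail to reject H0; the evidence is not statistically significant.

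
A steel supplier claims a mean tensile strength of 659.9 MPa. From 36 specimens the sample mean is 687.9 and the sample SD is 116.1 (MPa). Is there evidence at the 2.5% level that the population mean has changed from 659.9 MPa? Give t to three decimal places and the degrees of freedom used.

t = 1.447, df = 35

H0: μ = 659.9; H1: μ ≠ 659.9 (one-sample t-test, two-sided).
t = (x̄ − μ₀)/(s/√n) = (687.9 − 659.9)/(116.1/√36) = 1.447
df = n − 1 = 35
Two-sided p-value ≈ 0.157
Since p ≈ 0.157 > α = 0.025, fail to reject H0; the data do not provide sufficient evidence against H0.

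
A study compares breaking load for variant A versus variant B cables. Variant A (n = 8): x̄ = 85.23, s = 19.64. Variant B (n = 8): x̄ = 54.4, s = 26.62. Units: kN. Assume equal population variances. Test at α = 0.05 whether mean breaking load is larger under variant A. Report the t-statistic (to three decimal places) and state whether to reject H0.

Let group 1 = variant A, group 2 = variant B. H0: μ_1 = μ_2; H1: μ_1 > μ_2 (two-sample pooled-variance t-test, right-tailed).
s_p² = [(8−1)·19.64² + (8−1)·26.62²]/(8+8−2) = 547.177
t = (85.23 − 54.4)/√[547.177·(1/8 + 1/8)] = 2.636
df = n₁ + n₂ − 2 = 14
p-value = P(T ≥ 2.636) ≈ 0.0098
Since p ≈ 0.0098 < α = 0.05, reject H0; the data support H1.

t = 2.636; reject H0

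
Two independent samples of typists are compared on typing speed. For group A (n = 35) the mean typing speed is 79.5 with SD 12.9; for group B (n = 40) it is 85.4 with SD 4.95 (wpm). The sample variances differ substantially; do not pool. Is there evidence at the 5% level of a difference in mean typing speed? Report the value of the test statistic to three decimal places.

Let group 1 = group A, group 2 = group B. H0: μ_1 = μ_2; H1: μ_1 ≠ μ_2 (Welch's two-sample t-test, two-sided).
t = (x̄_1 − x̄_2)/√(s_1²/n_1 + s_2²/n_2) = (79.5 − 85.4)/√(12.9²/35 + 4.95²/40) = -2.547
Welch–Satterthwaite df ≈ 42.71
Two-sided p-value ≈ 0.0146
Since p ≈ 0.0146 < α = 0.05, reject H0; the data support H1.

-2.547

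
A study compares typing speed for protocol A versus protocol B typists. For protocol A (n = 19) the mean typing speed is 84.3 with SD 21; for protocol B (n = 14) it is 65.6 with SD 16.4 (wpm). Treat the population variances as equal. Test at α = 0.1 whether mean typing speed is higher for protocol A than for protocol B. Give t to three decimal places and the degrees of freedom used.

Let group 1 = protocol A, group 2 = protocol B. H0: μ_1 = μ_2; H1: μ_1 > μ_2 (two-sample pooled-variance t-test, right-tailed).
s_p² = [(19−1)·21² + (14−1)·16.4²]/(19+14−2) = 368.854
t = (84.3 − 65.6)/√[368.854·(1/19 + 1/14)] = 2.764
df = n₁ + n₂ − 2 = 31
p-value = P(T ≥ 2.764) ≈ 0.005
Since p ≈ 0.005 < α = 0.1, reject H0; the data support H1.

t = 2.764, df = 31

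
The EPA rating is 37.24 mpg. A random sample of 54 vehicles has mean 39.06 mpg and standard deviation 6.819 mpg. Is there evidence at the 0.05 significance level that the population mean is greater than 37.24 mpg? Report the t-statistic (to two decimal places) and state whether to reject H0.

H0: μ = 37.24; H1: μ > 37.24 (one-sample t-test, right-tailed).
t = (x̄ − μ₀)/(s/√n) = (39.06 − 37.24)/(6.819/√54) = 1.96
df = n − 1 = 53
p-value = P(T ≥ 1.96) ≈ 0.0276
Since p ≈ 0.0276 < α = 0.05, reject H0; the evidence is statistically significant.

t = 1.96; reject H0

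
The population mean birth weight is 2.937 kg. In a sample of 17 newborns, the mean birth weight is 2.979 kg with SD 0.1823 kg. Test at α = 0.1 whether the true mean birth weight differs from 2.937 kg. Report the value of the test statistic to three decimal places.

H0: μ = 2.937; H1: μ ≠ 2.937 (one-sample t-test, two-sided).
t = (x̄ − μ₀)/(s/√n) = (2.979 − 2.937)/(0.1823/√17) = 0.950
df = n − 1 = 16
Two-sided p-value ≈ 0.356
Since p ≈ 0.356 > α = 0.1, fail to reject H0; the data do not provide sufficient evidence against H0.

0.950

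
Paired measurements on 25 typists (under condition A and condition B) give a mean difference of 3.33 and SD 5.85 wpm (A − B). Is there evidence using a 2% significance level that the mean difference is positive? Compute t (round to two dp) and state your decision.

t = 2.85; reject H0

H0: μ_d = 0; H1: μ_d > 0 (paired t-test on the differences, right-tailed).
t = d̄/(s_d/√n) = 3.33/(5.85/√25) = 2.85
df = n − 1 = 24
p-value = P(T ≥ 2.85) ≈ 0.0045
Since p ≈ 0.0045 < α = 0.02, reject H0; the evidence is statistically significant.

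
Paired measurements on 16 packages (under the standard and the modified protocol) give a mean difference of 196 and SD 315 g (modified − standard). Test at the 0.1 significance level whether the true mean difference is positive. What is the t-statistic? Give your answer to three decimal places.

2.489

H0: μ_d = 0; H1: μ_d > 0 (paired t-test on the differences, right-tailed).
t = d̄/(s_d/√n) = 196/(315/√16) = 2.489
df = n − 1 = 15
p-value = P(T ≥ 2.489) ≈ 0.0125
Since p ≈ 0.0125 < α = 0.1, reject H0; the data support H1.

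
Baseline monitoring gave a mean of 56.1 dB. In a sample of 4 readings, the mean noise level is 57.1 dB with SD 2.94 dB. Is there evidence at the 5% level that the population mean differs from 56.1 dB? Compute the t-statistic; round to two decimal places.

H0: μ = 56.1; H1: μ ≠ 56.1 (one-sample t-test, two-sided).
t = (x̄ − μ₀)/(s/√n) = (57.1 − 56.1)/(2.94/√4) = 0.68
df = n − 1 = 3
Two-sided p-value ≈ 0.545
Since p ≈ 0.545 > α = 0.05, fail to reject H0; the evidence is not statistically significant.

0.68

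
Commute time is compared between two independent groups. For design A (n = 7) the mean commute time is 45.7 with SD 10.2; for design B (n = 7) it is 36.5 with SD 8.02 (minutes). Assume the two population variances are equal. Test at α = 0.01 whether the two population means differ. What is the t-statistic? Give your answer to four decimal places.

Let group 1 = design A, group 2 = design B. H0: μ_1 = μ_2; H1: μ_1 ≠ μ_2 (two-sample pooled-variance t-test, two-sided).
s_p² = [(7−1)·10.2² + (7−1)·8.02²]/(7+7−2) = 84.1802
t = (45.7 − 36.5)/√[84.1802·(1/7 + 1/7)] = 1.8759
df = n₁ + n₂ − 2 = 12
Two-sided p-value ≈ 0.085
Since p ≈ 0.085 > α = 0.01, fail to reject H0; the evidence is not statistically significant.

1.8759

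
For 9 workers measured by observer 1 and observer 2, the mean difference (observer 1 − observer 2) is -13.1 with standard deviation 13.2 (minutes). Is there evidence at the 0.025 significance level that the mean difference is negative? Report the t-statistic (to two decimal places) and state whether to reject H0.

t = -2.98; reject H0

H0: μ_d = 0; H1: μ_d < 0 (paired t-test on the differences, left-tailed).
t = d̄/(s_d/√n) = -13.1/(13.2/√9) = -2.98
df = n − 1 = 8
p-value = P(T ≤ -2.98) ≈ 0.009
Since p ≈ 0.009 < α = 0.025, reject H0; the evidence is statistically significant.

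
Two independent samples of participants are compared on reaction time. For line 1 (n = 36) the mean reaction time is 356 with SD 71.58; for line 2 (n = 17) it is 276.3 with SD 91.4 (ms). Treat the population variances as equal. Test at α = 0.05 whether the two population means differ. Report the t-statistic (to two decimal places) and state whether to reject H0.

Let group 1 = line 1, group 2 = line 2. H0: μ_1 = μ_2; H1: μ_1 ≠ μ_2 (two-sample pooled-variance t-test, two-sided).
s_p² = [(36−1)·71.58² + (17−1)·91.4²]/(36+17−2) = 6137.11
t = (356 − 276.3)/√[6137.11·(1/36 + 1/17)] = 3.46
df = n₁ + n₂ − 2 = 51
Two-sided p-value ≈ 0.0011
Since p ≈ 0.0011 < α = 0.05, reject H0; the evidence is statistically significant.

t = 3.46; reject H0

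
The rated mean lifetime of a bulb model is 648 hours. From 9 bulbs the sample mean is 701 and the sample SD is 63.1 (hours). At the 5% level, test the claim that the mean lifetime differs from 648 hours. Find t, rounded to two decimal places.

2.52

H0: μ = 648; H1: μ ≠ 648 (one-sample t-test, two-sided).
t = (x̄ − μ₀)/(s/√n) = (701 − 648)/(63.1/√9) = 2.52
df = n − 1 = 8
Two-sided p-value ≈ 0.0358
Since p ≈ 0.0358 < α = 0.05, reject H0; the data support H1.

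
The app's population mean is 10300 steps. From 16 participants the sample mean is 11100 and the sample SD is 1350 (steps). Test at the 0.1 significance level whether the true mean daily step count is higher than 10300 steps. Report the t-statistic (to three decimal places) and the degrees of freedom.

H0: μ = 10300; H1: μ > 10300 (one-sample t-test, right-tailed).
t = (x̄ − μ₀)/(s/√n) = (11100 − 10300)/(1350/√16) = 2.370
df = n − 1 = 15
p-value = P(T ≥ 2.370) ≈ 0.016
Since p ≈ 0.016 < α = 0.1, reject H0; the evidence is statistically significant.

t = 2.370, df = 15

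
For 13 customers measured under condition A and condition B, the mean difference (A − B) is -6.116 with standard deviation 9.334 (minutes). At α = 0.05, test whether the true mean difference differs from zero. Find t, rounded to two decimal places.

H0: μ_d = 0; H1: μ_d ≠ 0 (paired t-test on the differences, two-sided).
t = d̄/(s_d/√n) = -6.116/(9.334/√13) = -2.36
df = n − 1 = 12
Two-sided p-value ≈ 0.036
Since p ≈ 0.036 < α = 0.05, reject H0; the evidence is statistically significant.

-2.36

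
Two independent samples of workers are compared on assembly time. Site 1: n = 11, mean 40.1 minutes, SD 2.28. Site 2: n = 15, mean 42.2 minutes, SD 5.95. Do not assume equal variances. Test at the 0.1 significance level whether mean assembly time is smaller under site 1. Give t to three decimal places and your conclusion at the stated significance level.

Let group 1 = site 1, group 2 = site 2. H0: μ_1 = μ_2; H1: μ_1 < μ_2 (Welch's two-sample t-test, left-tailed).
t = (x̄_1 − x̄_2)/√(s_1²/n_1 + s_2²/n_2) = (40.1 − 42.2)/√(2.28²/11 + 5.95²/15) = -1.248
Welch–Satterthwaite df ≈ 19.10
p-value = P(T ≤ -1.248) ≈ 0.1136
Since p ≈ 0.1136 > α = 0.1, fail to reject H0; the evidence is not statistically significant.

t = -1.248; fail to reject H0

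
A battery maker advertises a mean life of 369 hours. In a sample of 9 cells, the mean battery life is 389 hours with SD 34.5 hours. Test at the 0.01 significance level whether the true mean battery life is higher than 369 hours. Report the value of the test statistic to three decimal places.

1.739

H0: μ = 369; H1: μ > 369 (one-sample t-test, right-tailed).
t = (x̄ − μ₀)/(s/√n) = (389 − 369)/(34.5/√9) = 1.739
df = n − 1 = 8
p-value = P(T ≥ 1.739) ≈ 0.0601
Since p ≈ 0.0601 > α = 0.01, fail to reject H0; the data do not provide sufficient evidence against H0.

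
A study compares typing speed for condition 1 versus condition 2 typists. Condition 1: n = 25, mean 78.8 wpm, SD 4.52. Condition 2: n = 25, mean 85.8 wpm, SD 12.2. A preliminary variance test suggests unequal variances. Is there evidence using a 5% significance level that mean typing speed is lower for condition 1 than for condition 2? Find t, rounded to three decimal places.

-2.690

Let group 1 = condition 1, group 2 = condition 2. H0: μ_1 = μ_2; H1: μ_1 < μ_2 (Welch's two-sample t-test, left-tailed).
t = (x̄_1 − x̄_2)/√(s_1²/n_1 + s_2²/n_2) = (78.8 − 85.8)/√(4.52²/25 + 12.2²/25) = -2.690
Welch–Satterthwaite df ≈ 30.47
p-value = P(T ≤ -2.690) ≈ 0.006
Since p ≈ 0.006 < α = 0.05, reject H0; the evidence is statistically significant.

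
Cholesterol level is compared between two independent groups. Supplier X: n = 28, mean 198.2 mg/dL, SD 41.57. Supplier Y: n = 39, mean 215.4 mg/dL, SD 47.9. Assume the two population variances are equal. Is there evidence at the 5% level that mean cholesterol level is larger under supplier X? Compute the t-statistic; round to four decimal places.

-1.5302

Let group 1 = supplier X, group 2 = supplier Y. H0: μ_1 = μ_2; H1: μ_1 > μ_2 (two-sample pooled-variance t-test, right-tailed).
s_p² = [(28−1)·41.57² + (39−1)·47.9²]/(28+39−2) = 2059.16
t = (198.2 − 215.4)/√[2059.16·(1/28 + 1/39)] = -1.5302
df = n₁ + n₂ − 2 = 65
p-value = P(T ≥ -1.5302) ≈ 0.9346
Since p ≈ 0.9346 > α = 0.05, fail to reject H0; the evidence is not statistically significant.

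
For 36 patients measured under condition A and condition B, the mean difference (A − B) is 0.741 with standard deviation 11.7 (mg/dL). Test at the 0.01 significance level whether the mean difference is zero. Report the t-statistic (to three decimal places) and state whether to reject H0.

t = 0.380; fail to reject H0

H0: μ_d = 0; H1: μ_d ≠ 0 (paired t-test on the differences, two-sided).
t = d̄/(s_d/√n) = 0.741/(11.7/√36) = 0.380
df = n − 1 = 35
Two-sided p-value ≈ 0.706
Since p ≈ 0.706 > α = 0.01, fail to reject H0; the evidence is not statistically significant.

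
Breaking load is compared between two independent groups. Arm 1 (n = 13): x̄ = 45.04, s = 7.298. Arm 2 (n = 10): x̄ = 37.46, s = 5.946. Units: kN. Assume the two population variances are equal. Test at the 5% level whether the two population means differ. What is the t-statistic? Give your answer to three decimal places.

2.669

Let group 1 = arm 1, group 2 = arm 2. H0: μ_1 = μ_2; H1: μ_1 ≠ μ_2 (two-sample pooled-variance t-test, two-sided).
s_p² = [(13−1)·7.298² + (10−1)·5.946²]/(13+10−2) = 45.5869
t = (45.04 − 37.46)/√[45.5869·(1/13 + 1/10)] = 2.669
df = n₁ + n₂ − 2 = 21
Two-sided p-value ≈ 0.0144
Since p ≈ 0.0144 < α = 0.05, reject H0; the data support H1.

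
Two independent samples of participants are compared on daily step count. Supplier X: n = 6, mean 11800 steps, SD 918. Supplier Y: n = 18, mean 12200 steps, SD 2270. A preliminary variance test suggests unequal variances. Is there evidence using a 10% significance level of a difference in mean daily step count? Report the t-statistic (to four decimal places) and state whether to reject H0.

t = -0.6123; fail to reject H0

Let group 1 = supplier X, group 2 = supplier Y. H0: μ_1 = μ_2; H1: μ_1 ≠ μ_2 (Welch's two-sample t-test, two-sided).
t = (x̄_1 − x̄_2)/√(s_1²/n_1 + s_2²/n_2) = (11800 − 12200)/√(918²/6 + 2270²/18) = -0.6123
Welch–Satterthwaite df ≈ 20.77
Two-sided p-value ≈ 0.547
Since p ≈ 0.547 > α = 0.1, fail to reject H0; the data do not provide sufficient evidence against H0.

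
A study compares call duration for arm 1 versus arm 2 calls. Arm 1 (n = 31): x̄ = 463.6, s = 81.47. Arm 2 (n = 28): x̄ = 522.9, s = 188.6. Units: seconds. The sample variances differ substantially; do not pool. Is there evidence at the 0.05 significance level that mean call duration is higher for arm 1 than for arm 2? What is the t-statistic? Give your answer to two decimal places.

-1.54

Let group 1 = arm 1, group 2 = arm 2. H0: μ_1 = μ_2; H1: μ_1 > μ_2 (Welch's two-sample t-test, right-tailed).
t = (x̄_1 − x̄_2)/√(s_1²/n_1 + s_2²/n_2) = (463.6 − 522.9)/√(81.47²/31 + 188.6²/28) = -1.54
Welch–Satterthwaite df ≈ 35.95
p-value = P(T ≥ -1.54) ≈ 0.934
Since p ≈ 0.934 > α = 0.05, fail to reject H0; the evidence is not statistically significant.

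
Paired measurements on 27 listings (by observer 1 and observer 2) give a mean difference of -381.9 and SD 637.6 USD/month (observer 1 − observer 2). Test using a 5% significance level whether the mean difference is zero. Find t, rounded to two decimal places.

H0: μ_d = 0; H1: μ_d ≠ 0 (paired t-test on the differences, two-sided).
t = d̄/(s_d/√n) = -381.9/(637.6/√27) = -3.11
df = n − 1 = 26
Two-sided p-value ≈ 0.0045
Since p ≈ 0.0045 < α = 0.05, reject H0; the data support H1.

-3.11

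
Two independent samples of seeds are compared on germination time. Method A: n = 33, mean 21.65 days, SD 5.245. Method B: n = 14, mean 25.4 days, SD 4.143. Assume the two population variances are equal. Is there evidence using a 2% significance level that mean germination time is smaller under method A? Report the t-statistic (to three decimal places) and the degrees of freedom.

t = -2.374, df = 45

Let group 1 = method A, group 2 = method B. H0: μ_1 = μ_2; H1: μ_1 < μ_2 (two-sample pooled-variance t-test, left-tailed).
s_p² = [(33−1)·5.245² + (14−1)·4.143²]/(33+14−2) = 24.5213
t = (21.65 − 25.4)/√[24.5213·(1/33 + 1/14)] = -2.374
df = n₁ + n₂ − 2 = 45
p-value = P(T ≤ -2.374) ≈ 0.0110
Since p ≈ 0.0110 < α = 0.02, reject H0; the evidence is statistically significant.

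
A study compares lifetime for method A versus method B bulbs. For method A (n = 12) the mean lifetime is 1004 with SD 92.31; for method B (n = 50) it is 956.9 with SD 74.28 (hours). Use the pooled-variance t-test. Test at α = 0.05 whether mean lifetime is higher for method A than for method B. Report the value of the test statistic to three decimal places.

1.881

Let group 1 = method A, group 2 = method B. H0: μ_1 = μ_2; H1: μ_1 > μ_2 (two-sample pooled-variance t-test, right-tailed).
s_p² = [(12−1)·92.31² + (50−1)·74.28²]/(12+50−2) = 6068.18
t = (1004 − 956.9)/√[6068.18·(1/12 + 1/50)] = 1.881
df = n₁ + n₂ − 2 = 60
p-value = P(T ≥ 1.881) ≈ 0.0324
Since p ≈ 0.0324 < α = 0.05, reject H0; the evidence is statistically significant.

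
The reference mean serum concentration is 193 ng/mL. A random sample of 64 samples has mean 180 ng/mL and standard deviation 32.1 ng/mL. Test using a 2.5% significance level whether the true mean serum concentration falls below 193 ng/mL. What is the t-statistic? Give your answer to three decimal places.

-3.240

H0: μ = 193; H1: μ < 193 (one-sample t-test, left-tailed).
t = (x̄ − μ₀)/(s/√n) = (180 − 193)/(32.1/√64) = -3.240
df = n − 1 = 63
p-value = P(T ≤ -3.240) ≈ 0.001
Since p ≈ 0.001 < α = 0.025, reject H0; the evidence is statistically significant.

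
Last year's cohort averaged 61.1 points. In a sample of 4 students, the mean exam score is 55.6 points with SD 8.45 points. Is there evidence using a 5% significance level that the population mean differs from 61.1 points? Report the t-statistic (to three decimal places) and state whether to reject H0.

t = -1.302; fail to reject H0

H0: μ = 61.1; H1: μ ≠ 61.1 (one-sample t-test, two-sided).
t = (x̄ − μ₀)/(s/√n) = (55.6 − 61.1)/(8.45/√4) = -1.302
df = n − 1 = 3
Two-sided p-value ≈ 0.284
Since p ≈ 0.284 > α = 0.05, fail to reject H0; the data do not provide sufficient evidence against H0.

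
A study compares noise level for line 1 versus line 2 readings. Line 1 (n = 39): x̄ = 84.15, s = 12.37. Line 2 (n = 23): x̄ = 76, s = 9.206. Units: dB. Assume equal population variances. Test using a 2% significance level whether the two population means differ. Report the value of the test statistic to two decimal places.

2.74

Let group 1 = line 1, group 2 = line 2. H0: μ_1 = μ_2; H1: μ_1 ≠ μ_2 (two-sample pooled-variance t-test, two-sided).
s_p² = [(39−1)·12.37² + (23−1)·9.206²]/(39+23−2) = 127.986
t = (84.15 − 76)/√[127.986·(1/39 + 1/23)] = 2.74
df = n₁ + n₂ − 2 = 60
Two-sided p-value ≈ 0.008
Since p ≈ 0.008 < α = 0.02, reject H0; the data support H1.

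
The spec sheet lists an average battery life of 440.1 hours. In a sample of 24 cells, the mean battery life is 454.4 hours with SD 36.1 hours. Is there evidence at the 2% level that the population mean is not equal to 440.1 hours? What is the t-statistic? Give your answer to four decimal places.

1.9406

H0: μ = 440.1; H1: μ ≠ 440.1 (one-sample t-test, two-sided).
t = (x̄ − μ₀)/(s/√n) = (454.4 − 440.1)/(36.1/√24) = 1.9406
df = n − 1 = 23
Two-sided p-value ≈ 0.0647
Since p ≈ 0.0647 > α = 0.02, fail to reject H0; the data do not provide sufficient evidence against H0.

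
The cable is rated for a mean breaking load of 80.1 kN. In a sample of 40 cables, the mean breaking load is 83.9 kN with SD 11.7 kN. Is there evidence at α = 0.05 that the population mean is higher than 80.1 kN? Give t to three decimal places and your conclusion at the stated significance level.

t = 2.054; reject H0

H0: μ = 80.1; H1: μ > 80.1 (one-sample t-test, right-tailed).
t = (x̄ − μ₀)/(s/√n) = (83.9 − 80.1)/(11.7/√40) = 2.054
df = n − 1 = 39
p-value = P(T ≥ 2.054) ≈ 0.023
Since p ≈ 0.023 < α = 0.05, reject H0; the evidence is statistically significant.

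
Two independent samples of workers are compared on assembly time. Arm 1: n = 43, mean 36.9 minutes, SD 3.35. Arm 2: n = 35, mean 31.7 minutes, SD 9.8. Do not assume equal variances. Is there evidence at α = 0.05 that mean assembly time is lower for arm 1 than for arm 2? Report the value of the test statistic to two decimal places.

3.00

Let group 1 = arm 1, group 2 = arm 2. H0: μ_1 = μ_2; H1: μ_1 < μ_2 (Welch's two-sample t-test, left-tailed).
t = (x̄_1 − x̄_2)/√(s_1²/n_1 + s_2²/n_2) = (36.9 − 31.7)/√(3.35²/43 + 9.8²/35) = 3.00
Welch–Satterthwaite df ≈ 40.48
p-value = P(T ≤ 3.00) ≈ 0.998
Since p ≈ 0.998 > α = 0.05, fail to reject H0; the data do not provide sufficient evidence against H0.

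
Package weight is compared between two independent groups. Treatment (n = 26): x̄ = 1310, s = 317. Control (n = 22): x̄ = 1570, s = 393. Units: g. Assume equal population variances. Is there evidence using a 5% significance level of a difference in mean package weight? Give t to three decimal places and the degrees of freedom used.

t = -2.537, df = 46

Let group 1 = treatment, group 2 = control. H0: μ_1 = μ_2; H1: μ_1 ≠ μ_2 (two-sample pooled-variance t-test, two-sided).
s_p² = [(26−1)·317² + (22−1)·393²]/(26+22−2) = 125123
t = (1310 − 1570)/√[125123·(1/26 + 1/22)] = -2.537
df = n₁ + n₂ − 2 = 46
Two-sided p-value ≈ 0.0146
Since p ≈ 0.0146 < α = 0.05, reject H0; the evidence is statistically significant.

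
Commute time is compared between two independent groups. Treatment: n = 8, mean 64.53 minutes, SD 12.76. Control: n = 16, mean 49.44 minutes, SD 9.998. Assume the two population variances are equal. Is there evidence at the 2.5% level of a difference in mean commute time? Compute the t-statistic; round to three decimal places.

Let group 1 = treatment, group 2 = control. H0: μ_1 = μ_2; H1: μ_1 ≠ μ_2 (two-sample pooled-variance t-test, two-sided).
s_p² = [(8−1)·12.76² + (16−1)·9.998²]/(8+16−2) = 119.96
t = (64.53 − 49.44)/√[119.96·(1/8 + 1/16)] = 3.182
df = n₁ + n₂ − 2 = 22
Two-sided p-value ≈ 0.0043
Since p ≈ 0.0043 < α = 0.025, reject H0; the data support H1.

3.182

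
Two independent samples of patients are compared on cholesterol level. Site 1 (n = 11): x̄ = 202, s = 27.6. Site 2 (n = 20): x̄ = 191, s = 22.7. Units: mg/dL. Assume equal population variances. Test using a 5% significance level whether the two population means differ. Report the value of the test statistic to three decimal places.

1.196

Let group 1 = site 1, group 2 = site 2. H0: μ_1 = μ_2; H1: μ_1 ≠ μ_2 (two-sample pooled-variance t-test, two-sided).
s_p² = [(11−1)·27.6² + (20−1)·22.7²]/(11+20−2) = 600.28
t = (202 − 191)/√[600.28·(1/11 + 1/20)] = 1.196
df = n₁ + n₂ − 2 = 29
Two-sided p-value ≈ 0.2414
Since p ≈ 0.2414 > α = 0.05, fail to reject H0; the data do not provide sufficient evidence against H0.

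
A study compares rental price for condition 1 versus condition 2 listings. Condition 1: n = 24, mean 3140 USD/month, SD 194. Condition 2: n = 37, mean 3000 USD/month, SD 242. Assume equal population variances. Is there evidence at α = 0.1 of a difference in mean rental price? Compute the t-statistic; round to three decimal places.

2.379

Let group 1 = condition 1, group 2 = condition 2. H0: μ_1 = μ_2; H1: μ_1 ≠ μ_2 (two-sample pooled-variance t-test, two-sided).
s_p² = [(24−1)·194² + (37−1)·242²]/(24+37−2) = 50405.6
t = (3140 − 3000)/√[50405.6·(1/24 + 1/37)] = 2.379
df = n₁ + n₂ − 2 = 59
Two-sided p-value ≈ 0.021
Since p ≈ 0.021 < α = 0.1, reject H0; the data support H1.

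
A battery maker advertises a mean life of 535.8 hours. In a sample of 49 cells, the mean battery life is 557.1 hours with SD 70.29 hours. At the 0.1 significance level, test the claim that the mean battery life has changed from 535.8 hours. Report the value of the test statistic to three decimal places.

H0: μ = 535.8; H1: μ ≠ 535.8 (one-sample t-test, two-sided).
t = (x̄ − μ₀)/(s/√n) = (557.1 − 535.8)/(70.29/√49) = 2.121
df = n − 1 = 48
Two-sided p-value ≈ 0.039
Since p ≈ 0.039 < α = 0.1, reject H0; the evidence is statistically significant.

2.121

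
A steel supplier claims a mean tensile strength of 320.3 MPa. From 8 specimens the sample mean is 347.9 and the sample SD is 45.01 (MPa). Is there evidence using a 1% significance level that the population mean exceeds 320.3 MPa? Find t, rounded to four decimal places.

H0: μ = 320.3; H1: μ > 320.3 (one-sample t-test, right-tailed).
t = (x̄ − μ₀)/(s/√n) = (347.9 − 320.3)/(45.01/√8) = 1.7344
df = n − 1 = 7
p-value = P(T ≥ 1.7344) ≈ 0.0632
Since p ≈ 0.0632 > α = 0.01, fail to reject H0; the data do not provide sufficient evidence against H0.

1.7344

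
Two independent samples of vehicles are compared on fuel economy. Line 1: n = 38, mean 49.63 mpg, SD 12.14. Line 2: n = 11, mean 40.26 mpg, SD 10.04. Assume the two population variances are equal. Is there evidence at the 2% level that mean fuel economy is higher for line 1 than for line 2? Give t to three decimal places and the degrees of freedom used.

Let group 1 = line 1, group 2 = line 2. H0: μ_1 = μ_2; H1: μ_1 > μ_2 (two-sample pooled-variance t-test, right-tailed).
s_p² = [(38−1)·12.14² + (11−1)·10.04²]/(38+11−2) = 137.469
t = (49.63 − 40.26)/√[137.469·(1/38 + 1/11)] = 2.334
df = n₁ + n₂ − 2 = 47
p-value = P(T ≥ 2.334) ≈ 0.0120
Since p ≈ 0.0120 < α = 0.02, reject H0; the evidence is statistically significant.

t = 2.334, df = 47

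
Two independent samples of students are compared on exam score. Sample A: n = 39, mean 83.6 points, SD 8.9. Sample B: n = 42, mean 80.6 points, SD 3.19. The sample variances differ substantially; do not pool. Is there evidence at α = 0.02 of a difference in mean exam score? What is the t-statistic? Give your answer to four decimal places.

1.9897

Let group 1 = sample A, group 2 = sample B. H0: μ_1 = μ_2; H1: μ_1 ≠ μ_2 (Welch's two-sample t-test, two-sided).
t = (x̄_1 − x̄_2)/√(s_1²/n_1 + s_2²/n_2) = (83.6 − 80.6)/√(8.9²/39 + 3.19²/42) = 1.9897
Welch–Satterthwaite df ≈ 46.99
Two-sided p-value ≈ 0.052
Since p ≈ 0.052 > α = 0.02, fail to reject H0; the data do not provide sufficient evidence against H0.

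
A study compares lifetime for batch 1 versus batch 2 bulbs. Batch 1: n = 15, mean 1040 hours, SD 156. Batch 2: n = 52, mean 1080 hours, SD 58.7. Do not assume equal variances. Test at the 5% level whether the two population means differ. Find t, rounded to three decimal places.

Let group 1 = batch 1, group 2 = batch 2. H0: μ_1 = μ_2; H1: μ_1 ≠ μ_2 (Welch's two-sample t-test, two-sided).
t = (x̄_1 − x̄_2)/√(s_1²/n_1 + s_2²/n_2) = (1040 − 1080)/√(156²/15 + 58.7²/52) = -0.973
Welch–Satterthwaite df ≈ 15.16
Two-sided p-value ≈ 0.3456
Since p ≈ 0.3456 > α = 0.05, fail to reject H0; the data do not provide sufficient evidence against H0.

-0.973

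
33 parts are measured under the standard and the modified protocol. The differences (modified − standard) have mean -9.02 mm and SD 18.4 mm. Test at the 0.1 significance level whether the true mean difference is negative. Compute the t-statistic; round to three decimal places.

H0: μ_d = 0; H1: μ_d < 0 (paired t-test on the differences, left-tailed).
t = d̄/(s_d/√n) = -9.02/(18.4/√33) = -2.816
df = n − 1 = 32
p-value = P(T ≤ -2.816) ≈ 0.004
Since p ≈ 0.004 < α = 0.1, reject H0; the evidence is statistically significant.

-2.816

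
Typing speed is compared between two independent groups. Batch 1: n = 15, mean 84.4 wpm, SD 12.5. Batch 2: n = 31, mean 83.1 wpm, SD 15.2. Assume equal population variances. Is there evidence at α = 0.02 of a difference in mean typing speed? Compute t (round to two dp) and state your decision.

t = 0.29; fail to reject H0

Let group 1 = batch 1, group 2 = batch 2. H0: μ_1 = μ_2; H1: μ_1 ≠ μ_2 (two-sample pooled-variance t-test, two-sided).
s_p² = [(15−1)·12.5² + (31−1)·15.2²]/(15+31−2) = 207.243
t = (84.4 − 83.1)/√[207.243·(1/15 + 1/31)] = 0.29
df = n₁ + n₂ − 2 = 44
Two-sided p-value ≈ 0.7754
Since p ≈ 0.7754 > α = 0.02, fail to reject H0; the data do not provide sufficient evidence against H0.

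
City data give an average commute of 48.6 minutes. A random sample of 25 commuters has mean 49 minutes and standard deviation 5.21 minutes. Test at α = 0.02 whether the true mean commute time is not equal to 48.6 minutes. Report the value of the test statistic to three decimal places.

0.384

H0: μ = 48.6; H1: μ ≠ 48.6 (one-sample t-test, two-sided).
t = (x̄ − μ₀)/(s/√n) = (49 − 48.6)/(5.21/√25) = 0.384
df = n − 1 = 24
Two-sided p-value ≈ 0.704
Since p ≈ 0.704 > α = 0.02, fail to reject H0; the data do not provide sufficient evidence against H0.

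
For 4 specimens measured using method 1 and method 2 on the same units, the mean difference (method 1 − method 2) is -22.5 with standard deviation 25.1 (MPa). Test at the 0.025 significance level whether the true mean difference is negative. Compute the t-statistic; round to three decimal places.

H0: μ_d = 0; H1: μ_d < 0 (paired t-test on the differences, left-tailed).
t = d̄/(s_d/√n) = -22.5/(25.1/√4) = -1.793
df = n − 1 = 3
p-value = P(T ≤ -1.793) ≈ 0.0855
Since p ≈ 0.0855 > α = 0.025, fail to reject H0; the data do not provide sufficient evidence against H0.

-1.793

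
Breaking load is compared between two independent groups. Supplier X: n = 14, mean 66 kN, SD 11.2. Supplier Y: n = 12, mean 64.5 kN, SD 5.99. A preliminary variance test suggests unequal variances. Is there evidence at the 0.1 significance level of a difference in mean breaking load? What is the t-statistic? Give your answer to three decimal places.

Let group 1 = supplier X, group 2 = supplier Y. H0: μ_1 = μ_2; H1: μ_1 ≠ μ_2 (Welch's two-sample t-test, two-sided).
t = (x̄_1 − x̄_2)/√(s_1²/n_1 + s_2²/n_2) = (66 − 64.5)/√(11.2²/14 + 5.99²/12) = 0.434
Welch–Satterthwaite df ≈ 20.43
Two-sided p-value ≈ 0.669
Since p ≈ 0.669 > α = 0.1, fail to reject H0; the evidence is not statistically significant.

0.434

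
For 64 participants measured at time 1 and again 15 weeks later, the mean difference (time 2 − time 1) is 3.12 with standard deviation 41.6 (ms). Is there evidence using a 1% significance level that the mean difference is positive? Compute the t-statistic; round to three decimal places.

0.600

H0: μ_d = 0; H1: μ_d > 0 (paired t-test on the differences, right-tailed).
t = d̄/(s_d/√n) = 3.12/(41.6/√64) = 0.600
df = n − 1 = 63
p-value = P(T ≥ 0.600) ≈ 0.275
Since p ≈ 0.275 > α = 0.01, fail to reject H0; the data do not provide sufficient evidence against H0.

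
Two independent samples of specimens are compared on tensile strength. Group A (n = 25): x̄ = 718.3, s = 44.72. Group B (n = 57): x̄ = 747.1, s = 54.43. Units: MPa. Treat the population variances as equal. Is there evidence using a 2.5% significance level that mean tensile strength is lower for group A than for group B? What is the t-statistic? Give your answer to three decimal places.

-2.322

Let group 1 = group A, group 2 = group B. H0: μ_1 = μ_2; H1: μ_1 < μ_2 (two-sample pooled-variance t-test, left-tailed).
s_p² = [(25−1)·44.72² + (57−1)·54.43²]/(25+57−2) = 2673.8
t = (718.3 − 747.1)/√[2673.8·(1/25 + 1/57)] = -2.322
df = n₁ + n₂ − 2 = 80
p-value = P(T ≤ -2.322) ≈ 0.011
Since p ≈ 0.011 < α = 0.025, reject H0; the data support H1.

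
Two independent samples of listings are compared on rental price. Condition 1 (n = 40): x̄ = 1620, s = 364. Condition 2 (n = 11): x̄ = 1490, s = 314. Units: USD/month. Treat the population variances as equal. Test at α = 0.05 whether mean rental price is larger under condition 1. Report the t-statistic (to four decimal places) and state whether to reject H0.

Let group 1 = condition 1, group 2 = condition 2. H0: μ_1 = μ_2; H1: μ_1 > μ_2 (two-sample pooled-variance t-test, right-tailed).
s_p² = [(40−1)·364² + (11−1)·314²]/(40+11−2) = 125578
t = (1620 − 1490)/√[125578·(1/40 + 1/11)] = 1.0775
df = n₁ + n₂ − 2 = 49
p-value = P(T ≥ 1.0775) ≈ 0.1433
Since p ≈ 0.1433 > α = 0.05, fail to reject H0; the evidence is not statistically significant.

t = 1.0775; fail to reject H0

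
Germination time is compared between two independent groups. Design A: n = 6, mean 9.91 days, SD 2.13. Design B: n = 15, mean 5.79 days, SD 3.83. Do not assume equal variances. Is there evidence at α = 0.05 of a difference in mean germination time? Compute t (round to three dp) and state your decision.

t = 3.129; reject H0

Let group 1 = design A, group 2 = design B. H0: μ_1 = μ_2; H1: μ_1 ≠ μ_2 (Welch's two-sample t-test, two-sided).
t = (x̄_1 − x̄_2)/√(s_1²/n_1 + s_2²/n_2) = (9.91 − 5.79)/√(2.13²/6 + 3.83²/15) = 3.129
Welch–Satterthwaite df ≈ 16.46
Two-sided p-value ≈ 0.006
Since p ≈ 0.006 < α = 0.05, reject H0; the data support H1.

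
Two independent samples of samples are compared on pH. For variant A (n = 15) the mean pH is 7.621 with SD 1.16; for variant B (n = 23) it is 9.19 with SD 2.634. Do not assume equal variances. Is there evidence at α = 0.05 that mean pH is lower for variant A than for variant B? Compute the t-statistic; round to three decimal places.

-2.508

Let group 1 = variant A, group 2 = variant B. H0: μ_1 = μ_2; H1: μ_1 < μ_2 (Welch's two-sample t-test, left-tailed).
t = (x̄_1 − x̄_2)/√(s_1²/n_1 + s_2²/n_2) = (7.621 − 9.19)/√(1.16²/15 + 2.634²/23) = -2.508
Welch–Satterthwaite df ≈ 32.51
p-value = P(T ≤ -2.508) ≈ 0.0087
Since p ≈ 0.0087 < α = 0.05, reject H0; the evidence is statistically significant.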